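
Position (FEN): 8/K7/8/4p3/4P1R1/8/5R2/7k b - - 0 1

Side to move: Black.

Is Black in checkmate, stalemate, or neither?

Black to move; black king on h1.
In check: no.
King squares — g1: attacked by Rg4; g2: attacked by Rf2; h2: attacked by Rf2.
Legal moves for Black: none.
Not in check and no legal moves → stalemate.

stalemate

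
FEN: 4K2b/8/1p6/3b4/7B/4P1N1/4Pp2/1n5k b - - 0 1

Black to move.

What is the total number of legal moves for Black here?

3

Black to move; king on h1.
In check: yes, from the white knight on g3.
Legal moves: Kh2, Kg2, Kg1.
Count: 3.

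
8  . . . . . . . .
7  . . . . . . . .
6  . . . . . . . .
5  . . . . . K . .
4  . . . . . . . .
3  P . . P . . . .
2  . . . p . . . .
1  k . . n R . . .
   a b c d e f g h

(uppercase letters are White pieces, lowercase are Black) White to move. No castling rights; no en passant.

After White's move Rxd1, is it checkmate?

After Rxd1: black king on a1; in check: yes, from the white rook on d1.
Black has 2 legal replies: Kb2, Ka2.
In check but a legal move exists → not checkmate.

no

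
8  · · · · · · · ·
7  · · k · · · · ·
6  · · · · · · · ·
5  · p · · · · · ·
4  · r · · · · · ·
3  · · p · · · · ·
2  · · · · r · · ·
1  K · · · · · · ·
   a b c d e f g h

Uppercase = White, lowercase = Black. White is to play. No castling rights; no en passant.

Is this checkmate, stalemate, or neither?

White to move; white king on a1.
In check: no.
King squares — b1: attacked by Rb4; a2: attacked by Re2; b2: attacked by Re2.
Legal moves for White: none.
Not in check and no legal moves → stalemate.

stalemate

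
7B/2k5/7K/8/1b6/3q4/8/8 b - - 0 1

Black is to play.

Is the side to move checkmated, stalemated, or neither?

neither

Black to move; black king on c7.
In check: no.
Legal moves for Black include: Kd8, Kc8, Kb8, Kd7, Kb7, Kd6, Kc6, Kb6, Bf8+, Be7, Bd6, Bc5, Ba5, Bc3, Ba3, Bd2+, Be1, Qd8, ... (list truncated; more exist).
Black has legal moves and is not in check → neither.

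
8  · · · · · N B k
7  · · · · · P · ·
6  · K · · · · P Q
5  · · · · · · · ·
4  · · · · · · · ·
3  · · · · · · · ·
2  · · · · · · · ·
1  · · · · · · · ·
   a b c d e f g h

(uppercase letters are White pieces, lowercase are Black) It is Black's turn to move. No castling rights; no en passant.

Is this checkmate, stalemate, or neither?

Black to move; black king on h8.
In check: yes, from the white queen on h6.
King squares — g7: attacked by Qh6; h7: attacked by Pg6; g8: attacked by Pf7.
Legal moves for Black: none.
In check with no legal moves → checkmate.

checkmate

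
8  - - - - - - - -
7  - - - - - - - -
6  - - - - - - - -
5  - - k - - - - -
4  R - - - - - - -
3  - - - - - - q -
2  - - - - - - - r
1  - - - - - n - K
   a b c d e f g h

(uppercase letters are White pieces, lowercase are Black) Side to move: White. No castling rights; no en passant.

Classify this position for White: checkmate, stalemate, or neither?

White to move; white king on h1.
In check: yes, from the black rook on h2.
King squares — g1: attacked by Qg3; g2: attacked by Rh2; h2: attacked by Nf1.
Legal moves for White: none.
In check with no legal moves → checkmate.

checkmate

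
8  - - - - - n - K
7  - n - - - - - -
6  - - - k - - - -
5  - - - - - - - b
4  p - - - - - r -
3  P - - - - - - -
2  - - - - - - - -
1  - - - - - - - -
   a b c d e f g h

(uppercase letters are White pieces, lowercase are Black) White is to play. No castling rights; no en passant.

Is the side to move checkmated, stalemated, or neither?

stalemate

White to move; white king on h8.
In check: no.
King squares — g7: attacked by Rg4; h7: attacked by Nf8; g8: attacked by Rg4.
Legal moves for White: none.
Not in check and no legal moves → stalemate.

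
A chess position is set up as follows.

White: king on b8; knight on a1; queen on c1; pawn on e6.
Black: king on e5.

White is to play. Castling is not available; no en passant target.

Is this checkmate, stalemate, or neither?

White to move; white king on b8.
In check: no.
Legal moves for White include: Kc8, Ka8, Kc7, Kb7, Ka7, Qc8, Qc7+, Qh6, Qc6, Qg5+, Qc5+, Qf4+, Qc4, Qe3+, Qc3+, Qa3, Qd2, Qc2, ... (list truncated; more exist).
White has legal moves and is not in check → neither.

neither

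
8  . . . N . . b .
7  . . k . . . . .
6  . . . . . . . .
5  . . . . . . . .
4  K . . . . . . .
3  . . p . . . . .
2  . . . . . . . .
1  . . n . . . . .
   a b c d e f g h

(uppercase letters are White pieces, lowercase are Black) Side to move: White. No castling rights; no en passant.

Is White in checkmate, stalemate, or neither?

White to move; white king on a4.
In check: no.
Legal moves for White: Nf7, Nb7, Ne6+, Nc6, Kb5, Ka5, Kb4, Ka3.
White has 8 legal moves and is not in check → neither.

neither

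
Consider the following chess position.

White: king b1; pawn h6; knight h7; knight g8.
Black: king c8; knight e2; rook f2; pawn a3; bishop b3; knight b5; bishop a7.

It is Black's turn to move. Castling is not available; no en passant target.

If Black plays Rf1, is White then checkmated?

After Rf1: white king on b1; in check: yes, from the black rook on f1.
King squares — a1: attacked by Rf1; c1: attacked by Rf1; a2: attacked by Bb3; b2: attacked by Pa3; c2: attacked by Bb3.
White has no legal moves → checkmate.

yes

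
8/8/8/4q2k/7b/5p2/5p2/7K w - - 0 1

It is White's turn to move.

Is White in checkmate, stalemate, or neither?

stalemate

White to move; white king on h1.
In check: no.
King squares — g1: attacked by Pf2; g2: attacked by Pf3; h2: attacked by Qe5.
Legal moves for White: none.
Not in check and no legal moves → stalemate.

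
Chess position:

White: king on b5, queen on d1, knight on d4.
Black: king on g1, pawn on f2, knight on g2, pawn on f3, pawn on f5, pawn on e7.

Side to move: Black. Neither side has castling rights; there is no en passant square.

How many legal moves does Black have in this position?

Black to move; king on g1.
In check: yes, from the white queen on d1.
Legal moves: Kh2, Ne1, f1=Q+, f1=R, f1=B+, f1=N.
Count: 6.

6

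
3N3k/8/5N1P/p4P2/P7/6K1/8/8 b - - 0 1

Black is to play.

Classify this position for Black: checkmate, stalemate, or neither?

Black to move; black king on h8.
In check: no.
King squares — g7: attacked by Ph6; h7: attacked by Nf6; g8: attacked by Nf6.
Legal moves for Black: none.
Not in check and no legal moves → stalemate.

stalemate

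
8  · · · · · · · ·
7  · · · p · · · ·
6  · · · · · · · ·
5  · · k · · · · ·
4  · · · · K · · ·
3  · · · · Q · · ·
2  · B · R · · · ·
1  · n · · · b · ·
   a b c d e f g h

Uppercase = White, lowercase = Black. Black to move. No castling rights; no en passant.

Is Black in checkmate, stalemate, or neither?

Black to move; black king on c5.
In check: yes, from the white queen on e3.
Legal moves for Black: Kc6, Kb5, Kc4, Kb4.
Black is in check but has 4 legal moves → neither.

neither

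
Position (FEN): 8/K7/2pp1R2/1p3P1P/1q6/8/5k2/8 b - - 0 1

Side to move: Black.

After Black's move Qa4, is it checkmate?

After Qa4: white king on a7; in check: yes, from the black queen on a4.
White has 3 legal replies: Kb8, Kb7, Kb6.
In check but a legal move exists → not checkmate.

no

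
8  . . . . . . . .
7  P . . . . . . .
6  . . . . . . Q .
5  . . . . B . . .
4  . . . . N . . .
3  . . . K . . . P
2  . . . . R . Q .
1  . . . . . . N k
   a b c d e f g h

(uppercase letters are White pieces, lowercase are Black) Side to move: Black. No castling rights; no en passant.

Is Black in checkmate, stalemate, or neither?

checkmate

Black to move; black king on h1.
In check: yes, from the white queen on g2.
King squares — g1: attacked by Qg2; g2: attacked by Re2; h2: attacked by Qg2.
Legal moves for Black: none.
In check with no legal moves → checkmate.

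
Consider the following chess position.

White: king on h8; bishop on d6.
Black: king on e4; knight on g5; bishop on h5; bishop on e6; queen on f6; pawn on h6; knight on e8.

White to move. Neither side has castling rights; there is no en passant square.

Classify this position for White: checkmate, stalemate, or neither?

White to move; white king on h8.
In check: yes, from the black queen on f6.
King squares — g7: attacked by Qf6; h7: attacked by Ng5; g8: attacked by Be6.
Legal moves for White: none.
In check with no legal moves → checkmate.

checkmate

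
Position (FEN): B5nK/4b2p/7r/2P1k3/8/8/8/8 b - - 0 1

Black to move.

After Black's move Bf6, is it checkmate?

After Bf6: white king on h8; in check: yes, from the black bishop on f6.
White has 1 legal reply: Kxg8.
In check but a legal move exists → not checkmate.

no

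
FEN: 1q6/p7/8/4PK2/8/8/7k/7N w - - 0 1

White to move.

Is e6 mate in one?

no

After e6: black king on h2; in check: no.
Black is not in check, so this cannot be checkmate.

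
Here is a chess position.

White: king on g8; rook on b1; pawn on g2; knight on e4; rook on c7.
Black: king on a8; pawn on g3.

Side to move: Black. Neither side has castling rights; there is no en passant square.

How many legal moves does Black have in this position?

0

Black to move; king on a8.
In check: no.
Legal moves: none.
Count: 0.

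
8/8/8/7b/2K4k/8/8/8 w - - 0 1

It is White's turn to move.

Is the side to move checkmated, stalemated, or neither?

White to move; white king on c4.
In check: no.
Legal moves for White: Kd5, Kc5, Kb5, Kd4, Kb4, Kd3, Kc3, Kb3.
White has 8 legal moves and is not in check → neither.

neither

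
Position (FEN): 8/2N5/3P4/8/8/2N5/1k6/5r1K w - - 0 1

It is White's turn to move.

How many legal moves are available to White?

2

White to move; king on h1.
In check: yes, from the black rook on f1.
Legal moves: Kh2, Kg2.
Count: 2.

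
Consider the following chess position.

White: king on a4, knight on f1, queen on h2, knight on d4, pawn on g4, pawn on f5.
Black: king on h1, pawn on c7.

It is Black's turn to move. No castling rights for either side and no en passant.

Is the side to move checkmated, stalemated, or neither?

Black to move; black king on h1.
In check: yes, from the white queen on h2.
King squares — g1: attacked by Qh2; g2: attacked by Qh2; h2: attacked by Nf1.
Legal moves for Black: none.
In check with no legal moves → checkmate.

checkmate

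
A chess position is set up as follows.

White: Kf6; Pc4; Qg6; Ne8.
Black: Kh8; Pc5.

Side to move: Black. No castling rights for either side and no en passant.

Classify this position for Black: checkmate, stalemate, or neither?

Black to move; black king on h8.
In check: no.
King squares — g7: attacked by Kf6; h7: attacked by Qg6; g8: attacked by Qg6.
Legal moves for Black: none.
Not in check and no legal moves → stalemate.

stalemate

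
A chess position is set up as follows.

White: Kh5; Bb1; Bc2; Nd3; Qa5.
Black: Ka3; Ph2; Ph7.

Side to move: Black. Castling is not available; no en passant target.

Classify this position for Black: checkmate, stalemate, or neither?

Black to move; black king on a3.
In check: yes, from the white queen on a5.
King squares — a2: attacked by Bb1; b2: attacked by Nd3; b3: attacked by Bc2; a4: attacked by Bc2; b4: attacked by Nd3.
Legal moves for Black: none.
In check with no legal moves → checkmate.

checkmate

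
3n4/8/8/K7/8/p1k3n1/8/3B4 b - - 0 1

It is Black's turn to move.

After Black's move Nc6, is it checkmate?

no

After Nc6: white king on a5; in check: yes, from the black knight on c6.
White has 4 legal replies: Kb6, Ka6, Kb5, Ka4.
In check but a legal move exists → not checkmate.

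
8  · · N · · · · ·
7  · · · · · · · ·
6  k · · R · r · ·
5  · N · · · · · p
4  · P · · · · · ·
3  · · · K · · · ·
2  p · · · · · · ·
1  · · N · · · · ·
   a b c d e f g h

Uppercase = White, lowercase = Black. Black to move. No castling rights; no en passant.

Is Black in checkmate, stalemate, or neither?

neither

Black to move; black king on a6.
In check: yes, from the white rook on d6.
King squares — a5: attacked by Pb4; b5: available; b6: attacked by Rd6; a7: attacked by Nb5; b7: available.
Legal moves for Black: Kb7, Kxb5, Rxd6+.
Black is in check but has 3 legal moves → neither.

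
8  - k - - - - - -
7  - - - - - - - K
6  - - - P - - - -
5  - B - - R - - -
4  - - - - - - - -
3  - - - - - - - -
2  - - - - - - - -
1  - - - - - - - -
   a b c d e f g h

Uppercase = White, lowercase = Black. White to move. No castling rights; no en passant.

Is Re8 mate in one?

After Re8: black king on b8; in check: yes, from the white rook on e8.
Black has 2 legal replies: Kb7, Ka7.
In check but a legal move exists → not checkmate.

no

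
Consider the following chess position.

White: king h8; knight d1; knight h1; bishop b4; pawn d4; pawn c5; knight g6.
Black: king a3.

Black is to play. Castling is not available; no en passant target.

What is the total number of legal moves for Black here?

4

Black to move; king on a3.
In check: yes, from the white bishop on b4.
Legal moves: Kxb4, Ka4, Kb3, Ka2.
Count: 4.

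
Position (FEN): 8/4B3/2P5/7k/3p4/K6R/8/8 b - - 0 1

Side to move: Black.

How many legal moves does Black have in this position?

2

Black to move; king on h5.
In check: yes, from the white rook on h3.
Legal moves: Kg6, Kg4.
Count: 2.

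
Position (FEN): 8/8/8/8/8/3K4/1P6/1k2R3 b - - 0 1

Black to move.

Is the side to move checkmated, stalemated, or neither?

Black to move; black king on b1.
In check: yes, from the white rook on e1.
Legal moves for Black: Kxb2, Ka2.
Black is in check but has 2 legal moves → neither.

neither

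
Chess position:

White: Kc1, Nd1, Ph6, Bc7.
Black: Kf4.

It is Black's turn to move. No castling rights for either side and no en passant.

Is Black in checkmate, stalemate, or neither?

Black to move; black king on f4.
In check: yes, from the white bishop on c7.
King squares — e3: attacked by Nd1; f3: available; g3: attacked by Bc7; e4: available; g4: available; e5: attacked by Bc7; f5: available; g5: available.
Legal moves for Black: Kg5, Kf5, Kg4, Ke4, Kf3.
Black is in check but has 5 legal moves → neither.

neither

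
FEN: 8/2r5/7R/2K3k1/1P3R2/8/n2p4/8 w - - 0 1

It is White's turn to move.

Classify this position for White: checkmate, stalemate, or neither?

neither

White to move; white king on c5.
In check: yes, from the black rook on c7.
King squares — b4: own pawn; c4: attacked by Rc7; d4: available; b5: available; d5: available; b6: available; c6: attacked by Rc7; d6: available.
Legal moves for White: Kd6, Kb6, Kd5, Kb5, Kd4, Rc6.
White is in check but has 6 legal moves → neither.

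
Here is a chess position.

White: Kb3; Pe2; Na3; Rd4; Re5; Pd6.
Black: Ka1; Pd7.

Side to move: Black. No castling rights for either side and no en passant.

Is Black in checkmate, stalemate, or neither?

Black to move; black king on a1.
In check: no.
King squares — b1: attacked by Na3; a2: attacked by Kb3; b2: attacked by Kb3.
Legal moves for Black: none.
Not in check and no legal moves → stalemate.

stalemate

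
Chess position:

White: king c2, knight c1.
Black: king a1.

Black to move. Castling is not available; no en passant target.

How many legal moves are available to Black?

Black to move; king on a1.
In check: no.
Legal moves: none.
Count: 0.

0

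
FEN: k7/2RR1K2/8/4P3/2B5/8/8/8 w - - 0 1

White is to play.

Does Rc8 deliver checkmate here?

After Rc8: black king on a8; in check: yes, from the white rook on c8.
King squares — a7: attacked by Rd7; b7: attacked by Rd7; b8: attacked by Rc8.
Black has no legal moves → checkmate.

yes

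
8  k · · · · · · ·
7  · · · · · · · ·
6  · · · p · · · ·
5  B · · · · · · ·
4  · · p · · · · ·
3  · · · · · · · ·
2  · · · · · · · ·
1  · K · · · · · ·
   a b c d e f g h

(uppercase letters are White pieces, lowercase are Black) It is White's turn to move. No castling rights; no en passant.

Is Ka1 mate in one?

no

After Ka1: black king on a8; in check: no.
Black is not in check, so this cannot be checkmate.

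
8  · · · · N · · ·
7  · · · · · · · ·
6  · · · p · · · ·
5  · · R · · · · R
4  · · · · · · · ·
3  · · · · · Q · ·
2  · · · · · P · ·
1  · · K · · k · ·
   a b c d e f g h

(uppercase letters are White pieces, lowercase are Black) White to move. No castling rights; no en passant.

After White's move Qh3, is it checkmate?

After Qh3: black king on f1; in check: yes, from the white queen on h3.
Black has 4 legal replies: Kxf2, Ke2, Kg1, Ke1.
In check but a legal move exists → not checkmate.

no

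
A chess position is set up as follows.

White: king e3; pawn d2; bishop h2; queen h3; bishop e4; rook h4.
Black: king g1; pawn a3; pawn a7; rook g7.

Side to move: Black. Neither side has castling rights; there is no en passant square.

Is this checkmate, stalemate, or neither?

Black to move; black king on g1.
In check: yes, from the white bishop on h2.
King squares — f1: attacked by Qh3; h1: attacked by Be4; f2: attacked by Ke3; g2: attacked by Qh3; h2: attacked by Qh3.
Legal moves for Black: none.
In check with no legal moves → checkmate.

checkmate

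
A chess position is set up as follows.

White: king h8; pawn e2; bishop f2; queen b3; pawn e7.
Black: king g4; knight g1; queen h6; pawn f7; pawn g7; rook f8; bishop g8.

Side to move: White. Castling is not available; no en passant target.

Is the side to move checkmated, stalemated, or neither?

White to move; white king on h8.
In check: yes, from the black queen on h6.
King squares — g7: attacked by Qh6; h7: attacked by Qh6; g8: attacked by Rf8.
Legal moves for White: none.
In check with no legal moves → checkmate.

checkmate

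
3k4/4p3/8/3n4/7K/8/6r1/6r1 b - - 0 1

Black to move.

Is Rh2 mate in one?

After Rh2: white king on h4; in check: yes, from the black rook on h2.
King squares — g3: attacked by Rg1; h3: attacked by Rh2; g4: attacked by Rg1; g5: attacked by Rg1; h5: attacked by Rh2.
White has no legal moves → checkmate.

yes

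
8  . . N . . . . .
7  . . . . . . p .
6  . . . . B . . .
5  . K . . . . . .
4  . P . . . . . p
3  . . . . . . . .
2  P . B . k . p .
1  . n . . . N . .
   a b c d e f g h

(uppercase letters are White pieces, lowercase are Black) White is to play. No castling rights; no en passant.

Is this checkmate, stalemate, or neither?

neither

White to move; white king on b5.
In check: no.
Legal moves for White include: Ne7, Na7, Nd6, Nb6, Bg8, Bf7, Bd7, Bef5, Bd5, Bg4+, Bc4+, Bh3, Beb3, Kc6, Kb6, Ka6, Kc5, Ka5, ... (list truncated; more exist).
White has legal moves and is not in check → neither.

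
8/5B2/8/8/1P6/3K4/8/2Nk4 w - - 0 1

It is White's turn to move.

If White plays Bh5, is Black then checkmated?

no

After Bh5: black king on d1; in check: yes, from the white bishop on h5.
Black has 2 legal replies: Ke1, Kxc1.
In check but a legal move exists → not checkmate.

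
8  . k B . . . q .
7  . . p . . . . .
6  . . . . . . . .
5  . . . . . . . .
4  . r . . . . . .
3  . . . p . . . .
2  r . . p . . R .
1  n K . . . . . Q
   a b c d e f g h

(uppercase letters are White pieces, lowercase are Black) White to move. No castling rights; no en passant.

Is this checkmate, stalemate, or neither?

checkmate

White to move; white king on b1.
In check: yes, from the black rook on b4.
King squares — a1: attacked by Ra2; c1: attacked by Pd2; a2: attacked by Qg8; b2: attacked by Ra2; c2: attacked by Na1.
Legal moves for White: none.
In check with no legal moves → checkmate.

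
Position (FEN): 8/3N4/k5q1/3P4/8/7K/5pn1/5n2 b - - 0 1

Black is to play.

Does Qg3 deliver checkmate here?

yes

After Qg3: white king on h3; in check: yes, from the black queen on g3.
King squares — g2: attacked by Qg3; h2: attacked by Nf1; g3: attacked by Nf1; g4: attacked by Qg3; h4: attacked by Ng2.
White has no legal moves → checkmate.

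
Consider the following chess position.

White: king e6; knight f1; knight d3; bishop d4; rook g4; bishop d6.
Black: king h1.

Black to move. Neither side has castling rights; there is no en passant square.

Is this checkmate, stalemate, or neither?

stalemate

Black to move; black king on h1.
In check: no.
King squares — g1: attacked by Bd4; g2: attacked by Rg4; h2: attacked by Nf1.
Legal moves for Black: none.
Not in check and no legal moves → stalemate.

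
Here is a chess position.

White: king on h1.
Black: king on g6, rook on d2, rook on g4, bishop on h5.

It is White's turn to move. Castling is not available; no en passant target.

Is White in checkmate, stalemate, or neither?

stalemate

White to move; white king on h1.
In check: no.
King squares — g1: attacked by Rg4; g2: attacked by Rd2; h2: attacked by Rd2.
Legal moves for White: none.
Not in check and no legal moves → stalemate.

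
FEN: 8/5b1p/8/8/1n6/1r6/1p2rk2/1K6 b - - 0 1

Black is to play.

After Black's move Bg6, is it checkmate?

After Bg6: white king on b1; in check: yes, from the black bishop on g6.
King squares — a1: attacked by Pb2; c1: attacked by Pb2; a2: attacked by Nb4; b2: attacked by Re2; c2: attacked by Re2.
White has no legal moves → checkmate.

yes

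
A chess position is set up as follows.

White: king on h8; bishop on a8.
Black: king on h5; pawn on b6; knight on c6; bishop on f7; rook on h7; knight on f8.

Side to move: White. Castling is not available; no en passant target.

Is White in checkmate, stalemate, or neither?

White to move; white king on h8.
In check: yes, from the black rook on h7.
King squares — g7: attacked by Rh7; h7: attacked by Nf8; g8: attacked by Bf7.
Legal moves for White: none.
In check with no legal moves → checkmate.

checkmate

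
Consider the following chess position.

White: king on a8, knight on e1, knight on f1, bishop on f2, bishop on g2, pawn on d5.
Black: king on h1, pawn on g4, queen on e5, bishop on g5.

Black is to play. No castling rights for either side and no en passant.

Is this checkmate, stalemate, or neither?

Black to move; black king on h1.
In check: yes, from the white bishop on g2.
King squares — g1: attacked by Bf2; g2: attacked by Ne1; h2: attacked by Nf1.
Legal moves for Black: none.
In check with no legal moves → checkmate.

checkmate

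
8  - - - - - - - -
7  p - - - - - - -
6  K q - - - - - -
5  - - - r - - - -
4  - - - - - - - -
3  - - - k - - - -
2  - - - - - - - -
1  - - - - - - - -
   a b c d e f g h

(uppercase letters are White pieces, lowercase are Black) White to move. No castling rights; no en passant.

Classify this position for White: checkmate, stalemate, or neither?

checkmate

White to move; white king on a6.
In check: yes, from the black queen on b6.
King squares — a5: attacked by Rd5; b5: attacked by Rd5; b6: attacked by Pa7; a7: attacked by Qb6; b7: attacked by Qb6.
Legal moves for White: none.
In check with no legal moves → checkmate.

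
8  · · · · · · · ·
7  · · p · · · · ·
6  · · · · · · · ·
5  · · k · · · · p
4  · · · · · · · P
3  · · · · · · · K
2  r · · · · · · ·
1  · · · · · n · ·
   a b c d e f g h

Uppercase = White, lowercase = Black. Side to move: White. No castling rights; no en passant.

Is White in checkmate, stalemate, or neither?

stalemate

White to move; white king on h3.
In check: no.
King squares — g2: attacked by Ra2; h2: attacked by Nf1; g3: attacked by Nf1; g4: attacked by Ph5; h4: own pawn.
Legal moves for White: none.
Not in check and no legal moves → stalemate.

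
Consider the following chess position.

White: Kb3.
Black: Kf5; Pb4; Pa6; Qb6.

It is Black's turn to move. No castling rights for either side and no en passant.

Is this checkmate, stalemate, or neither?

Black to move; black king on f5.
In check: no.
Legal moves for Black include: Qd8, Qb8, Qc7, Qb7, Qa7, Qh6, Qg6, Qf6, Qe6+, Qd6, Qc6, Qc5, Qb5, Qa5, Qd4, Qe3+, Qf2, Qg1, ... (list truncated; more exist).
Black has legal moves and is not in check → neither.

neither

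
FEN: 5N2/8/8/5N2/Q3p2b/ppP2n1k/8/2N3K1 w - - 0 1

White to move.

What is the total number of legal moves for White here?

White to move; king on g1.
In check: yes, from the black knight on f3.
Legal moves: Kh1, Kf1.
Count: 2.

2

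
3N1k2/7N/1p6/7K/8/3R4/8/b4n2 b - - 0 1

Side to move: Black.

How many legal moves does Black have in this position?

4

Black to move; king on f8.
In check: yes, from the white knight on h7.
Legal moves: Kg8, Ke8, Kg7, Ke7.
Count: 4.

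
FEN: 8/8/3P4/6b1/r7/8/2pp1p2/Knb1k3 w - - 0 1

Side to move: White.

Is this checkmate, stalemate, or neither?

checkmate

White to move; white king on a1.
In check: yes, from the black rook on a4.
King squares — b1: attacked by Pc2; a2: attacked by Ra4; b2: attacked by Bc1.
Legal moves for White: none.
In check with no legal moves → checkmate.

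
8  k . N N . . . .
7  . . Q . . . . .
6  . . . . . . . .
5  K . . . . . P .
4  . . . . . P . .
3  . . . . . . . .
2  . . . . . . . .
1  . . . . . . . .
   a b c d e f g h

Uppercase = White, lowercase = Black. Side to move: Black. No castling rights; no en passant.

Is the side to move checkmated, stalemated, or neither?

stalemate

Black to move; black king on a8.
In check: no.
King squares — a7: attacked by Qc7; b7: attacked by Qc7; b8: attacked by Qc7.
Legal moves for Black: none.
Not in check and no legal moves → stalemate.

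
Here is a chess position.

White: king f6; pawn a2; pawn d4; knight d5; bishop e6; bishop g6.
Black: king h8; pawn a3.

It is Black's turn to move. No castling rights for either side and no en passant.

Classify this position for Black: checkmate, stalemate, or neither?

stalemate

Black to move; black king on h8.
In check: no.
King squares — g7: attacked by Kf6; h7: attacked by Bg6; g8: attacked by Be6.
Legal moves for Black: none.
Not in check and no legal moves → stalemate.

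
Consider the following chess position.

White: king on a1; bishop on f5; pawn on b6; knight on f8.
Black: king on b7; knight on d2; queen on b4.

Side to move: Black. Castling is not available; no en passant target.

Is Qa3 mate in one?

yes

After Qa3: white king on a1; in check: yes, from the black queen on a3.
King squares — b1: attacked by Nd2; a2: attacked by Qa3; b2: attacked by Qa3.
White has no legal moves → checkmate.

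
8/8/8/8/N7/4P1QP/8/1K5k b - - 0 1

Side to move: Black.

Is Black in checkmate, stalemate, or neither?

Black to move; black king on h1.
In check: no.
King squares — g1: attacked by Qg3; g2: attacked by Qg3; h2: attacked by Qg3.
Legal moves for Black: none.
Not in check and no legal moves → stalemate.

stalemate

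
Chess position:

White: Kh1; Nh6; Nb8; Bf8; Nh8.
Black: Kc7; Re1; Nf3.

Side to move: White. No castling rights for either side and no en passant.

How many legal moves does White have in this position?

White to move; king on h1.
In check: yes, from the black rook on e1.
Legal moves: Kg2.
Count: 1.

1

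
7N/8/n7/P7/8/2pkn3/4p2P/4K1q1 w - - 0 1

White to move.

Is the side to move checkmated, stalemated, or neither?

checkmate

White to move; white king on e1.
In check: yes, from the black queen on g1.
King squares — d1: attacked by Qg1; f1: attacked by Qg1; d2: attacked by Pc3; e2: attacked by Kd3; f2: attacked by Qg1.
Legal moves for White: none.
In check with no legal moves → checkmate.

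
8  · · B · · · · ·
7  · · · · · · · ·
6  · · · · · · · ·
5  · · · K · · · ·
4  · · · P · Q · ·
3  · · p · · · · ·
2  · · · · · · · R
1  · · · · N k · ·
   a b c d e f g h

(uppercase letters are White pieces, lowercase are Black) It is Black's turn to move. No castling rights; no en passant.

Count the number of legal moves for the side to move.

2

Black to move; king on f1.
In check: yes, from the white queen on f4.
Legal moves: Kg1, Kxe1.
Count: 2.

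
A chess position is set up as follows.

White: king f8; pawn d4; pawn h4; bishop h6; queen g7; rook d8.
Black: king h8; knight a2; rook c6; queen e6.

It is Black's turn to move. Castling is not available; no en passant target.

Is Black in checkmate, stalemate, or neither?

checkmate

Black to move; black king on h8.
In check: yes, from the white queen on g7.
King squares — g7: attacked by Bh6; h7: attacked by Qg7; g8: attacked by Qg7.
Legal moves for Black: none.
In check with no legal moves → checkmate.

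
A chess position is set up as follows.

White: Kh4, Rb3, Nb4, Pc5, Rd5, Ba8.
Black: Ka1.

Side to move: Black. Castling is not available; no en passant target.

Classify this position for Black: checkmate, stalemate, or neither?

Black to move; black king on a1.
In check: no.
King squares — b1: attacked by Rb3; a2: attacked by Nb4; b2: attacked by Rb3.
Legal moves for Black: none.
Not in check and no legal moves → stalemate.

stalemate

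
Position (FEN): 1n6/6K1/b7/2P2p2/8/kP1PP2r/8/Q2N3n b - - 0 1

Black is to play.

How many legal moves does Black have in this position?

2

Black to move; king on a3.
In check: yes, from the white queen on a1.
Legal moves: Kb4, Kxb3.
Count: 2.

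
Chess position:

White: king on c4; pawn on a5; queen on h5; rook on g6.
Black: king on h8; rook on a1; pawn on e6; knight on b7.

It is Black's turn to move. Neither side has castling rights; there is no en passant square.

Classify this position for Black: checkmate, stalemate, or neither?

checkmate

Black to move; black king on h8.
In check: yes, from the white queen on h5.
King squares — g7: attacked by Rg6; h7: attacked by Qh5; g8: attacked by Rg6.
Legal moves for Black: none.
In check with no legal moves → checkmate.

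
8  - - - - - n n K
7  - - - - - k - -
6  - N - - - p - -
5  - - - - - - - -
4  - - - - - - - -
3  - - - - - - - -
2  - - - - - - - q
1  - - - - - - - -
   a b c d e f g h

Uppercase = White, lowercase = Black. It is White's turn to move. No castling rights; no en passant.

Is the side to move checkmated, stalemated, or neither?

White to move; white king on h8.
In check: yes, from the black queen on h2.
King squares — g7: attacked by Kf7; h7: attacked by Qh2; g8: attacked by Kf7.
Legal moves for White: none.
In check with no legal moves → checkmate.

checkmate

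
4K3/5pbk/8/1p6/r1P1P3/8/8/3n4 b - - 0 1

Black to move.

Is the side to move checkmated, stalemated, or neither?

Black to move; black king on h7.
In check: no.
Legal moves for Black include: Kh8, Kg8, Kh6, Kg6, Bh8, Bf8, Bh6, Bf6, Be5, Bd4, Bc3, Bb2, Ba1, Ra8+, Ra7, Ra6, Ra5, Rxc4, ... (list truncated; more exist).
Black has legal moves and is not in check → neither.

neither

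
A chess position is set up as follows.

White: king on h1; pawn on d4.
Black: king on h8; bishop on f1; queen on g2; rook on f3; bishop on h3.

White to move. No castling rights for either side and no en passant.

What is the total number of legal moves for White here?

0

White to move; king on h1.
In check: yes, from the black queen on g2.
Legal moves: none.
Count: 0.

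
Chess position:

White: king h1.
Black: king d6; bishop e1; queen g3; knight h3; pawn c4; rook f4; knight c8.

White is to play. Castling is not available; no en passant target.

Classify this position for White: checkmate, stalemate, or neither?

White to move; white king on h1.
In check: no.
King squares — g1: attacked by Qg3; g2: attacked by Qg3; h2: attacked by Qg3.
Legal moves for White: none.
Not in check and no legal moves → stalemate.

stalemate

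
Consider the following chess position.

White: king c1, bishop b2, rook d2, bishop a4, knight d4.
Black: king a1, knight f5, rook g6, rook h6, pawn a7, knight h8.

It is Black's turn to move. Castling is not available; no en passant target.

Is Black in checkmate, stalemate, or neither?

Black to move; black king on a1.
In check: yes, from the white bishop on b2.
Legal moves for Black: Ka2.
Black is in check but has 1 legal move → neither.

neither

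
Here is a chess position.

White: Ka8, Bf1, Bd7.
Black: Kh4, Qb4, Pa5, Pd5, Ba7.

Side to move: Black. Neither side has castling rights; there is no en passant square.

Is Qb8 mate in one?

After Qb8: white king on a8; in check: yes, from the black queen on b8.
King squares — a7: attacked by Qb8; b7: attacked by Qb8; b8: attacked by Ba7.
White has no legal moves → checkmate.

yes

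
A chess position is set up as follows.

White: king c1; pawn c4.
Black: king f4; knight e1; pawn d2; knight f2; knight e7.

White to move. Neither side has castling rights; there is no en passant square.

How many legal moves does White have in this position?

White to move; king on c1.
In check: yes, from the black pawn on d2.
Legal moves: Kxd2, Kb2, Kb1.
Count: 3.

3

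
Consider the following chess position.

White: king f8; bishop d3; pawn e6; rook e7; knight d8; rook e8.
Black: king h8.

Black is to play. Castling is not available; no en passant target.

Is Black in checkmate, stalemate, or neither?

Black to move; black king on h8.
In check: no.
King squares — g7: attacked by Re7; h7: attacked by Bd3; g8: attacked by Kf8.
Legal moves for Black: none.
Not in check and no legal moves → stalemate.

stalemate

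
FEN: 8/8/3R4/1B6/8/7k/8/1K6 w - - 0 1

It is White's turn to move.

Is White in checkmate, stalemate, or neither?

neither

White to move; white king on b1.
In check: no.
Legal moves for White include: Rd8, Rd7, Rh6+, Rg6, Rf6, Re6, Rc6, Rb6, Ra6, Rd5, Rd4, Rd3+, Rd2, Rd1, Be8, Bd7+, Bc6, Ba6, ... (list truncated; more exist).
White has legal moves and is not in check → neither.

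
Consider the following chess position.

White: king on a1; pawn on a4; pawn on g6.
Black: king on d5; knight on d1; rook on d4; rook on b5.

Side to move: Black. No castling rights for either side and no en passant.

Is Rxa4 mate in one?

yes

After Rxa4: white king on a1; in check: yes, from the black rook on a4.
King squares — b1: attacked by Rb5; a2: attacked by Ra4; b2: attacked by Nd1.
White has no legal moves → checkmate.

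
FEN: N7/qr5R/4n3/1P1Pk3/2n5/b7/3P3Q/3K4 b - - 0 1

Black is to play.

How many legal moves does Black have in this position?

Black to move; king on e5.
In check: yes, from the white queen on h2.
Legal moves: Kf6, Kf5, Kxd5, Ke4, Kd4, Nf4.
Count: 6.

6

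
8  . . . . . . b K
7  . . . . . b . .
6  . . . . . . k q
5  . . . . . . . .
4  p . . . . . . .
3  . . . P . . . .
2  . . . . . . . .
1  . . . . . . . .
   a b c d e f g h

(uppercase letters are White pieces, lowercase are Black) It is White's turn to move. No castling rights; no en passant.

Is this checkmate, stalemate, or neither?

checkmate

White to move; white king on h8.
In check: yes, from the black queen on h6.
King squares — g7: attacked by Kg6; h7: attacked by Kg6; g8: attacked by Bf7.
Legal moves for White: none.
In check with no legal moves → checkmate.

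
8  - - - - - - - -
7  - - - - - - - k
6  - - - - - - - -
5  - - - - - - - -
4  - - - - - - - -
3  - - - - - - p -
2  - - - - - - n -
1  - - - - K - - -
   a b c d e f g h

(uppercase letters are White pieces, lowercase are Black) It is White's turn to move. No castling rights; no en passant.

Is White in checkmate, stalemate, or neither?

neither

White to move; white king on e1.
In check: yes, from the black knight on g2.
King squares — d1: available; f1: available; d2: available; e2: available; f2: attacked by Pg3.
Legal moves for White: Ke2, Kd2, Kf1, Kd1.
White is in check but has 4 legal moves → neither.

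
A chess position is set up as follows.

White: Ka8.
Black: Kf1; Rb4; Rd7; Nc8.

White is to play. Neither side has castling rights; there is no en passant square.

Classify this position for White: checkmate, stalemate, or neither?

stalemate

White to move; white king on a8.
In check: no.
King squares — a7: attacked by Rd7; b7: attacked by Rb4; b8: attacked by Rb4.
Legal moves for White: none.
Not in check and no legal moves → stalemate.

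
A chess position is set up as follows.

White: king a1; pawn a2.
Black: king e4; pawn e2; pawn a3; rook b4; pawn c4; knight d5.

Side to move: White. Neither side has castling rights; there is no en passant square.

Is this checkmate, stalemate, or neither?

stalemate

White to move; white king on a1.
In check: no.
King squares — b1: attacked by Rb4; a2: own pawn; b2: attacked by Pa3.
Legal moves for White: none.
Not in check and no legal moves → stalemate.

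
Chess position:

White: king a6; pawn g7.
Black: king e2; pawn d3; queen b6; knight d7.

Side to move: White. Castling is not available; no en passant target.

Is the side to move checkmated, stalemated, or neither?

White to move; white king on a6.
In check: yes, from the black queen on b6.
King squares — a5: attacked by Qb6; b5: attacked by Qb6; b6: attacked by Nd7; a7: attacked by Qb6; b7: attacked by Qb6.
Legal moves for White: none.
In check with no legal moves → checkmate.

checkmate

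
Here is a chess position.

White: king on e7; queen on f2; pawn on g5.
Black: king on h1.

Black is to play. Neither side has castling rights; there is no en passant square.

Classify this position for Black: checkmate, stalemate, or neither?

stalemate

Black to move; black king on h1.
In check: no.
King squares — g1: attacked by Qf2; g2: attacked by Qf2; h2: attacked by Qf2.
Legal moves for Black: none.
Not in check and no legal moves → stalemate.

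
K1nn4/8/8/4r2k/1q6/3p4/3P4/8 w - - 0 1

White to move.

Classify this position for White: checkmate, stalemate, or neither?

stalemate

White to move; white king on a8.
In check: no.
King squares — a7: attacked by Nc8; b7: attacked by Qb4; b8: attacked by Qb4.
Legal moves for White: none.
Not in check and no legal moves → stalemate.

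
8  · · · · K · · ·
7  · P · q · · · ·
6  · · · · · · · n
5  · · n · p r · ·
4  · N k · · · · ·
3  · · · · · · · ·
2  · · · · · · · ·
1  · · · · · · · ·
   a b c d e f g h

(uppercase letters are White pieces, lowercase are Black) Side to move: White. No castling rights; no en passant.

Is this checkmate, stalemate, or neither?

checkmate

White to move; white king on e8.
In check: yes, from the black queen on d7.
King squares — d7: attacked by Nc5; e7: attacked by Qd7; f7: attacked by Rf5; d8: attacked by Qd7; f8: attacked by Rf5.
Legal moves for White: none.
In check with no legal moves → checkmate.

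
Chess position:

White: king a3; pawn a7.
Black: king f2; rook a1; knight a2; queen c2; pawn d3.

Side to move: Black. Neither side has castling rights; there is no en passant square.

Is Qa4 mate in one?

After Qa4: white king on a3; in check: yes, from the black queen on a4.
White has 2 legal replies: Kxa4, Kb2.
In check but a legal move exists → not checkmate.

no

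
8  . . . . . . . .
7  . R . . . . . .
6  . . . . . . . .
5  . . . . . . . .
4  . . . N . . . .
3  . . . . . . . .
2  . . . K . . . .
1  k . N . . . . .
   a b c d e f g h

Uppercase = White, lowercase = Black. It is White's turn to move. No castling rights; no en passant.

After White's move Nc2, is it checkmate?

After Nc2: black king on a1; in check: yes, from the white knight on c2.
King squares — b1: attacked by Rb7; a2: attacked by Nc1; b2: attacked by Rb7.
Black has no legal moves → checkmate.

yes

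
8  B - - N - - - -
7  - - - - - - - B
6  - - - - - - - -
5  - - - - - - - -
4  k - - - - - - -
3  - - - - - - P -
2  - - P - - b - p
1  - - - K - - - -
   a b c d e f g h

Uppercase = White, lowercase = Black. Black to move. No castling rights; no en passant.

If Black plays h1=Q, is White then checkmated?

After h1=Q: white king on d1; in check: yes, from the black queen on h1.
White has 3 legal replies: Ke2, Kd2, Bxh1.
In check but a legal move exists → not checkmate.

no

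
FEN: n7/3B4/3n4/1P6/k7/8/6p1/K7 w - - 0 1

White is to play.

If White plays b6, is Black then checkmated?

no

After b6: black king on a4; in check: yes, from the white bishop on d7.
Black has 5 legal replies: Ka5, Kb4, Kb3, Ka3, Nb5.
In check but a legal move exists → not checkmate.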